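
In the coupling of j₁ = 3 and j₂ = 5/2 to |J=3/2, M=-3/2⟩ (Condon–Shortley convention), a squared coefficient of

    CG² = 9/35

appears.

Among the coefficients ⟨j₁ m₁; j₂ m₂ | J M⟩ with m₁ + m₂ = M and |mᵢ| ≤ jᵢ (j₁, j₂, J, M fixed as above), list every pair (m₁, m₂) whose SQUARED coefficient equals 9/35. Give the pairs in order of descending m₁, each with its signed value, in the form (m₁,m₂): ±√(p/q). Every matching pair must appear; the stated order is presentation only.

Admissible pairs with m₁+m₂ = M = -3/2: (-3,3/2), (-2,1/2), (-1,-1/2), (0,-3/2), (1,-5/2)
  (m₁,m₂)=(1,-5/2): CG² = 1/14, CG = +√(1/14)
  (m₁,m₂)=(0,-3/2): CG² = 6/35, CG = −√(6/35)
  (m₁,m₂)=(-1,-1/2): CG² = 9/35, CG = +√(9/35)   ← matches the target
  (m₁,m₂)=(-2,1/2): CG² = 2/7, CG = −√(2/7)
  (m₁,m₂)=(-3,3/2): CG² = 3/14, CG = +√(3/14)
Pairs with CG² = 9/35: (-1,-1/2): +√(9/35)

(-1,-1/2): +√(9/35)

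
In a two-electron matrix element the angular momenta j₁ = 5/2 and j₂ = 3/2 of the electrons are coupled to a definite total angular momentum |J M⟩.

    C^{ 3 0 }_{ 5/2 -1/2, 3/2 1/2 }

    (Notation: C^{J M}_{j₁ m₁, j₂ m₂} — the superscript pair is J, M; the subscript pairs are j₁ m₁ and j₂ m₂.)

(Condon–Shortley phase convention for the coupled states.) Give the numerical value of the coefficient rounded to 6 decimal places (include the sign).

-0.447214  (= −√(1/5))

√[7·1!4!2!/8! · 2!3!2!1!3!3!] = √(36/5)
  +(−1)^0/∏(0,1,3,2,1,0)! = 1/12  (running 1/12)
  +(−1)^1/∏(1,0,2,1,2,1)! = -1/4  (running -1/6)
⟨..|..⟩ = √(36/5)·(-1/6) = -0.447214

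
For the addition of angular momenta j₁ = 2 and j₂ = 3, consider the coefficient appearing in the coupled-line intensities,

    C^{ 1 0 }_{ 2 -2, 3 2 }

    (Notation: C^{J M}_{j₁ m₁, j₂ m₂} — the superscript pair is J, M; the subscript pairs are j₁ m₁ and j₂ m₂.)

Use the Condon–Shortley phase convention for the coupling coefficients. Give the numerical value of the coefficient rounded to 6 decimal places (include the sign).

+√(1/7) ≈ +0.377964

triangle: 4!×0!×2!/7! = 48/5040
(j±m)!: 0!×4!×5!×1!×1!×1! = 2880
prefactor² = (2J+1)×Δ×N² = 576/7
  k=4: +1/(4!×0!×0!×1!×0!×1!) = 1/24
Σ = 1/24  ⇒  CG² = 576/7×(1/24)² = 1/7
CG = +√(1/7) = +0.377964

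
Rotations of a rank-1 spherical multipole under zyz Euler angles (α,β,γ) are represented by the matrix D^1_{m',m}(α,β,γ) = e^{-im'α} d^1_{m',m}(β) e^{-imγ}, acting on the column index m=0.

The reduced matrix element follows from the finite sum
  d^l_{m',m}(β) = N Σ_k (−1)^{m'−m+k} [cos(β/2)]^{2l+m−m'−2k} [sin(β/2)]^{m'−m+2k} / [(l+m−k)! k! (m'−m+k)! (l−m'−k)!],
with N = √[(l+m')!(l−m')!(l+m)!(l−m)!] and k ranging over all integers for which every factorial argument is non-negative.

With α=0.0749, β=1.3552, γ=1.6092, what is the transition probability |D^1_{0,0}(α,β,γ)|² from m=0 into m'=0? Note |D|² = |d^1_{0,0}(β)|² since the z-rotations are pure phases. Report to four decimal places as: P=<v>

P=0.0458

First d^1_{0,0}(β=1.3552), then the phase factors e^{-i(0)α} and e^{-i(0)γ}:
With c≡cos(β/2)=0.779080 and s≡sin(β/2)=0.626925, N=[1·1·1·1]^{1/2}=1.000000
The bounds max(0,m−m')=0 and min(l+m,l−m')=1 give 2 terms
  k=0: (−1)^0·1.0000/(1)·0.7791^2·0.6269^0 = +0.606965
  k=1: (−1)^1·1.0000/(1)·0.7791^0·0.6269^2 = -0.393035
d^1_{0,0}(1.3552) = +0.606965 -0.393035 = +0.213930
|D^1_{0,0}|² = |d^1_{0,0}(β)|² = (+0.213930)² = 0.045766 (the z-rotation phases have unit modulus)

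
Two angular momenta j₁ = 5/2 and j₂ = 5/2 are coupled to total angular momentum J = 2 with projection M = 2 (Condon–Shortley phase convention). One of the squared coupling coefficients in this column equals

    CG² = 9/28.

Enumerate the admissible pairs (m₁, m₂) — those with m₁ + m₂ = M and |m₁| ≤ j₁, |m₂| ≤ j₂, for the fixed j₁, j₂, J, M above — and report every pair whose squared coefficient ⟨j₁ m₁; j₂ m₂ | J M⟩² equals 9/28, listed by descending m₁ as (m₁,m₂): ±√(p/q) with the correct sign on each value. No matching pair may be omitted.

(3/2,1/2): −√(9/28); (1/2,3/2): +√(9/28)

Admissible pairs with m₁+m₂ = M = 2: (-1/2,5/2), (1/2,3/2), (3/2,1/2), (5/2,-1/2)
  (m₁,m₂)=(5/2,-1/2): CG² = 5/28, CG = +√(5/28)
  (m₁,m₂)=(3/2,1/2): CG² = 9/28, CG = −√(9/28)   ← matches the target
  (m₁,m₂)=(1/2,3/2): CG² = 9/28, CG = +√(9/28)   ← matches the target
  (m₁,m₂)=(-1/2,5/2): CG² = 5/28, CG = −√(5/28)
Pairs with CG² = 9/28: (3/2,1/2): −√(9/28); (1/2,3/2): +√(9/28)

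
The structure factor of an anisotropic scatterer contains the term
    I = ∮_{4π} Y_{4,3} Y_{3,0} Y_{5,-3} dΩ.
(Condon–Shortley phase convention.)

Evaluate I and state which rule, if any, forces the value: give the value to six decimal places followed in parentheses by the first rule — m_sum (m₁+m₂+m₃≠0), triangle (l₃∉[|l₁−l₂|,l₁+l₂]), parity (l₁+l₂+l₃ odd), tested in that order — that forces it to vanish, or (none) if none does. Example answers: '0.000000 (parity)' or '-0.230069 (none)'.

0.103862 (none)

m-sum 0 ✓  L=12 even ✓  1≤5≤7 ✓
Π(2lᵢ+1) = 9×7×11 = 693
triangle coeff Δ(4,3,5) = 1/180180
Σ_t [0,2]: t=0:+1/576 t=1:−1/144 t=2:+1/576 = -1/288
(3j)²=20/1001 [(4 3 5; 0 0 0)], sign=+1
Σ_t [0,1]: t=0:+1/1440 t=1:−1/2880 = 1/2880
(3j)²=7/715 [(4 3 5; 3 0 -3)], sign=+1
⇒ 4πI² = 252/1859
I = (+1)√(252/1859/(4π)) = 0.10386175
No selection rule forces the value: the integral is nonzero (none).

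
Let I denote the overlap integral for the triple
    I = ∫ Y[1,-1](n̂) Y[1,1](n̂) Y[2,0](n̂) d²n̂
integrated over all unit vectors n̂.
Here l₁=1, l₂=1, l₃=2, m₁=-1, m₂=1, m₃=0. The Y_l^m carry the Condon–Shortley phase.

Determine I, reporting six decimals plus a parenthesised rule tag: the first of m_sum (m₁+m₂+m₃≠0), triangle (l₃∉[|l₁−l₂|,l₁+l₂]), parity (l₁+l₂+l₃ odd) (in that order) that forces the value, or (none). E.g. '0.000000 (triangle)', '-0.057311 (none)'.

0.126157 (none)

Checks pass: Σm=0; 4 even; l₃=2∈[0,2].
(2·1+1)(2·1+1)(2·2+1) = 45
Δ: 0! 2! 2! / 5! → 1/30
sum: t=0:+1/1 = 1/1
3j²(1 1 2; 0 0 0) = Δ·Π!·Σ² = 2/15  (sign +1)
sum: t=0:+1/4 = 1/4
3j²(1 1 2; -1 1 0) = Δ·Π!·Σ² = 1/30  (sign +1)
combine: 4πI² = 45·2/15·1/30 = 1/5
take √, sign +1: I = 0.12615663
No selection rule forces the value: the integral is nonzero (none).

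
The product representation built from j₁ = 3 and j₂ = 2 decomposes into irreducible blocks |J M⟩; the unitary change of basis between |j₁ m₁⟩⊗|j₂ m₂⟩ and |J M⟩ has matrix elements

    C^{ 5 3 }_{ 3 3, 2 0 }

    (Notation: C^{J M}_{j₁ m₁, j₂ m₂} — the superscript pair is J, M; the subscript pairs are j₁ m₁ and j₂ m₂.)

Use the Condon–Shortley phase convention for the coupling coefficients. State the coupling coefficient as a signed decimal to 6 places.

triangle: 0!×6!×4!/11! = 17280/39916800
(j±m)!: 6!×0!×2!×2!×8!×2! = 232243200
prefactor² = (2J+1)×Δ×N² = 1105920
  k=0: +1/(0!×0!×0!×2!×6!×2!) = 1/2880
Σ = 1/2880  ⇒  CG² = 1105920×(1/2880)² = 2/15
CG = +√(2/15) = +0.365148

+0.365148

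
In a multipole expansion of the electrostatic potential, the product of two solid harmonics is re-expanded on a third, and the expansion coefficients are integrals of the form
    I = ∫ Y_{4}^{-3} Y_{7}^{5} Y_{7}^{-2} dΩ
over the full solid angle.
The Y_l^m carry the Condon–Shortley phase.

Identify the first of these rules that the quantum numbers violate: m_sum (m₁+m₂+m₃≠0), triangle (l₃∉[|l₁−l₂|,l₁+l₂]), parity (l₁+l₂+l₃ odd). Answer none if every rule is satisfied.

Σmᵢ = 0  ✓
l₃∈[|l₁−l₂|,l₁+l₂]=[3,11], have l₃=7  ✓
Σlᵢ = 18 ⇒ even  ✓

none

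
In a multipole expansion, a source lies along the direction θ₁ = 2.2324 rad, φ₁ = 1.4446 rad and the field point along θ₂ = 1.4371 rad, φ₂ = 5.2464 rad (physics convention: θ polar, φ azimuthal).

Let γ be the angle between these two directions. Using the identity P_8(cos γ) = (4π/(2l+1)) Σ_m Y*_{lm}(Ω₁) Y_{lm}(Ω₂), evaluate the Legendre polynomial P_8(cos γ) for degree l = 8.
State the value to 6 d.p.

Summing Y*_{l m}(θ₁,φ₁)·Y_{l m}(θ₂,φ₂) over m ∈ [−8, 8]; prefactor 4π/(2·8+1) = 0.739198:
  term(m=-8) = (0.020019, 0.031283)   from Y*(Ω₁)=(0.041202, -0.065539), Y(Ω₂)=(-0.204479, 0.434002)
  term(m=-7) = (-0.005652, 0.061979)   from Y*(Ω₁)=(0.186360, 0.153004), Y(Ω₂)=(0.144989, 0.213537)
  term(m=-6) = (0.075598, -0.080963)   from Y*(Ω₁)=(-0.307702, 0.290807), Y(Ω₂)=(-0.261124, 0.016335)
  term(m=-5) = (0.113744, -0.018291)   from Y*(Ω₁)=(-0.239901, -0.328352), Y(Ω₂)=(-0.128691, 0.252383)
  term(m=-4) = (-0.009374, -0.005130)   from Y*(Ω₁)=(0.051310, -0.028350), Y(Ω₂)=(-0.097642, -0.153940)
  term(m=-3) = (0.038173, 0.087870)   from Y*(Ω₁)=(-0.122500, -0.307961), Y(Ω₂)=(-0.288919, 0.009028)
  term(m=-2) = (0.008862, -0.034651)   from Y*(Ω₁)=(0.238686, -0.061555), Y(Ω₂)=(0.069917, -0.127142)
  term(m=-1) = (-0.052699, 0.040917)   from Y*(Ω₁)=(-0.028955, -0.228227), Y(Ω₂)=(-0.147612, -0.249633)
  term(m=+0) = (0.038191, 0.000000)   from Y*(Ω₁)=(0.285272, -0.000000), Y(Ω₂)=(0.133875, 0.000000)
  term(m=+1) = (-0.052699, -0.040917)   from Y*(Ω₁)=(0.028955, -0.228227), Y(Ω₂)=(0.147612, -0.249633)
  term(m=+2) = (0.008862, 0.034651)   from Y*(Ω₁)=(0.238686, 0.061555), Y(Ω₂)=(0.069917, 0.127142)
  term(m=+3) = (0.038173, -0.087870)   from Y*(Ω₁)=(0.122500, -0.307961), Y(Ω₂)=(0.288919, 0.009028)
  term(m=+4) = (-0.009374, 0.005130)   from Y*(Ω₁)=(0.051310, 0.028350), Y(Ω₂)=(-0.097642, 0.153940)
  term(m=+5) = (0.113744, 0.018291)   from Y*(Ω₁)=(0.239901, -0.328352), Y(Ω₂)=(0.128691, 0.252383)
  term(m=+6) = (0.075598, 0.080963)   from Y*(Ω₁)=(-0.307702, -0.290807), Y(Ω₂)=(-0.261124, -0.016335)
  term(m=+7) = (-0.005652, -0.061979)   from Y*(Ω₁)=(-0.186360, 0.153004), Y(Ω₂)=(-0.144989, 0.213537)
  term(m=+8) = (0.020019, -0.031283)   from Y*(Ω₁)=(0.041202, 0.065539), Y(Ω₂)=(-0.204479, -0.434002)
Accumulated sum (0.415532, -0.000000); after 4π/(2l+1) scaling, (0.307161, -0.000000) ⇒ P_8 = 0.307161

0.307161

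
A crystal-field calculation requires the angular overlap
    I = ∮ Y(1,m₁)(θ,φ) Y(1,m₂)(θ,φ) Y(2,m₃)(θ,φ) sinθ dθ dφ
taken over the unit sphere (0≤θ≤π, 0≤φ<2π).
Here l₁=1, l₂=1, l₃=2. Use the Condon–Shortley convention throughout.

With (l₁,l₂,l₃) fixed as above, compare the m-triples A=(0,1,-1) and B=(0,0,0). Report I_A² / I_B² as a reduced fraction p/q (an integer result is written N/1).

3/4

l's match ⇒ only the (l;m) 3-j factors differ between A and B.
A: triangle coeff Δ(1,1,2) = 1/30; Σ_t [0,0]: t=0:+1/2 = 1/2; (3j)²=1/10 [(1 1 2; 0 1 -1)], sign=-1
B: triangle coeff Δ(1,1,2) = 1/30; Σ_t [0,0]: t=0:+1/1 = 1/1; (3j)²=2/15 [(1 1 2; 0 0 0)], sign=+1
I_A²/I_B² = (1/10)/(2/15) = 3/4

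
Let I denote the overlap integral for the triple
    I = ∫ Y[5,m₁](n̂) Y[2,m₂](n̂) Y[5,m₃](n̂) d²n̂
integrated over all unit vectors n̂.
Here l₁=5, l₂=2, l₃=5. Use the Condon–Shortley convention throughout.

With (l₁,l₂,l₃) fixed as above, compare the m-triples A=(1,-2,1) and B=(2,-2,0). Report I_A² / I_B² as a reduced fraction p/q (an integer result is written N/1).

Shared (l₁,l₂,l₃)=(5,2,5): N and (l;000)² cancel in I_A²/I_B².
A: Δ = 2!·8!·2!/13! = 1/38610; Racah Σ t=0..0: t=0:+1/2304 = 1/2304; ⇒ 3j(5 2 5; 1 -2 1)² = 5/143, sgn +1
B: Δ = 2!·8!·2!/13! = 1/38610; Racah Σ t=0..0: t=0:+1/2880 = 1/2880; ⇒ 3j(5 2 5; 2 -2 0)² = 14/429, sgn -1
I_A²/I_B² = (5/143)/(14/429) = 15/14

15/14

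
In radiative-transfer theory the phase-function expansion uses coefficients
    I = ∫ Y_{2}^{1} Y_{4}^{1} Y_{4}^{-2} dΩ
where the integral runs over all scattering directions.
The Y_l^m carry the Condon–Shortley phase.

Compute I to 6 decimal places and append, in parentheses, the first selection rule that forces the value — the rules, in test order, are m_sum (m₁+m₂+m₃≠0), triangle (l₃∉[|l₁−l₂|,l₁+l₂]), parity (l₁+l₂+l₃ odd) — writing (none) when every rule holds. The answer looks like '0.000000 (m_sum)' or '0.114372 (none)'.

0.127700 (none)

Rules hold: Σm=0, L=10 even, 2≤4≤6.
N = 5·9·9 = 405
Δ = 2!·2!·6!/11! = 1/13860
Racah Σ t=0..2: t=0:+1/192 t=1:−1/36 t=2:+1/192 = -5/288
⇒ 3j(2 4 4; 0 0 0)² = 20/693, sgn -1
Racah Σ t=0..1: t=0:+1/240 t=1:−1/96 = -1/160
⇒ 3j(2 4 4; 1 1 -2)² = 27/1540, sgn -1
4πI² = N·(3j₀)²·(3jₘ)² = 1215/5929
I = +1·√(0.204925/4π) = 0.12770047
No selection rule forces the value: the integral is nonzero (none).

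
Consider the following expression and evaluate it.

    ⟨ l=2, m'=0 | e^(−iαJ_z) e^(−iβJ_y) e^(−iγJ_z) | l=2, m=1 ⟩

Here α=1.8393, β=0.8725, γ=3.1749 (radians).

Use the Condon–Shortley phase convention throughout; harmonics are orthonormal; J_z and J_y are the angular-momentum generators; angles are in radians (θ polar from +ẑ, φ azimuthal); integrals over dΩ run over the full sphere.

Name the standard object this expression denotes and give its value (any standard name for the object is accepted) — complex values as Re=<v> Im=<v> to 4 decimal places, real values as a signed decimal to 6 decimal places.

Wigner D-matrix element, Re=-0.6028 Im=0.0201

This is a Wigner D-matrix element — the rotation-matrix element ⟨l m'| R(α,β,γ) |l m⟩ in the angular-momentum basis.
Split into d^2_{0,1}(β=0.8725) × two z-phases.
c=cos(0.872500/2)=0.906343, s=sin(0.872500/2)=0.422544; N=√[2·2·6·1]=4.898979
k∈{1,2} keeps every argument non-negative
  k=1: (−1)^0·4.8990/(2)·0.9063^3·0.4225^1 = +0.770592
  k=2: (−1)^1·4.8990/(2)·0.9063^1·0.4225^3 = -0.167488
d^2_{0,1}(0.8725) = +0.770592 -0.167488 = +0.603104
Phases: e^{-i·(0)·1.8393}=+1.000000+0.000000i, e^{-i·(1)·3.1749}=-0.999445+0.033301i ⇒ D=-0.602770+0.020084i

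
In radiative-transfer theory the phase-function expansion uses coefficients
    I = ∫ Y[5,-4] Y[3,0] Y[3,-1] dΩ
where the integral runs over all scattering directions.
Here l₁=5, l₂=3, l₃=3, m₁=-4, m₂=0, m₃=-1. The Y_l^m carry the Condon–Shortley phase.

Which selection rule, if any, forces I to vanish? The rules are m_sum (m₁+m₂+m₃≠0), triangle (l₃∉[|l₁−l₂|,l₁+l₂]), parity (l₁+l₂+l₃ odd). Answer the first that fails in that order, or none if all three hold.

azimuthal sum: -4 + 0 − 1 = -5  ✗
2 ≤ 3 ≤ 8 (triangle on l)
L = 5 + 3 + 3 = 11 (odd)

m_sum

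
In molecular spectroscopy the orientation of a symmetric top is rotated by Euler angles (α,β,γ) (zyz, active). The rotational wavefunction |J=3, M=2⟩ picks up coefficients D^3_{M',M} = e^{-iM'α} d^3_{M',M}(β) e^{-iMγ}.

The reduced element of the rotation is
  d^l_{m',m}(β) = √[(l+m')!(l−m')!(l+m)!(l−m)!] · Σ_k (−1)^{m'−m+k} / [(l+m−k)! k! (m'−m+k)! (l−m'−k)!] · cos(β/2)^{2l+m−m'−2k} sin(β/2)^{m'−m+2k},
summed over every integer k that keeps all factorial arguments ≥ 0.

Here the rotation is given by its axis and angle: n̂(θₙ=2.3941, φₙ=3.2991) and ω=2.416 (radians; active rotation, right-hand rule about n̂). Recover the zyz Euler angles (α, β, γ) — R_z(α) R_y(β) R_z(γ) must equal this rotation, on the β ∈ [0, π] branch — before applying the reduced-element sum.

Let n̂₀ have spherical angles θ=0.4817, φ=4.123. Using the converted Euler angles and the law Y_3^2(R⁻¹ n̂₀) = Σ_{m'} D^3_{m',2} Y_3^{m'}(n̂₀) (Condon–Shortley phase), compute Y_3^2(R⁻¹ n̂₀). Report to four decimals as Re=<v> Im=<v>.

Axis–angle → zyz. n̂ = (sinθₙcosφₙ, sinθₙsinφₙ, cosθₙ) = (-0.671387, -0.106632, -0.733396), ω = 2.4160.
R = I cosω + sinω [n̂]ₓ + (1−cosω) n̂n̂ᵀ gives
  R = [+0.039871, +0.611815, +0.789996; -0.361517, -0.728230, +0.582226; +0.931513, -0.308811, +0.192146]
β = atan2(√(R₁₃²+R₂₃²), R₃₃) = 1.377448; α = atan2(R₂₃, R₁₃) mod 2π = 0.635128; γ = atan2(R₃₂, −R₃₁) mod 2π = 3.461706
Need the full column D^3_{m',2} for m'=−3..3 at α=0.6351, β=1.3774, γ=3.4617.
cos(β/2)=0.772058, sin(β/2)=0.635552
d^3_{-3,2}: single k=5 term ⇒ +0.196102;  D = +0.059008+0.187014i
d^3_{-2,2}: k∈[4..5] ⇒ +0.486267 -0.065903 = +0.420364;  D = +0.339658+0.247665i
d^3_{-1,2}: k∈[3..4] ⇒ +0.747194 -0.253167 = +0.494027;  D = +0.494021-0.002519i
d^3_{0,2}: k∈[2..3] ⇒ +0.786072 -0.532679 = +0.253393;  D = +0.203211-0.151371i
d^3_{1,2}: k∈[1..2] ⇒ +0.551316 -0.747194 = -0.195879;  D = -0.057032+0.187392i
d^3_{2,2}: k∈[0..1] ⇒ +0.211787 -0.717583 = -0.505796;  D = +0.168527+0.476894i
d^3_{3,2}: single k=0 term ⇒ -0.427047;  D = +0.353424+0.239710i
Y_3^{m'}(θ=0.4817,φ=4.123) and Σ D·Y over m':
  (+0.0590+0.1870i)·(+0.0407+0.0081i)  (+0.3397+0.2477i)·(-0.0743-0.1796i)  (+0.4940-0.0025i)·(-0.2436+0.3643i)  (+0.2032-0.1514i)·(+0.3065+0.0000i)  (-0.0570+0.1874i)·(+0.2436+0.3643i)  (+0.1685+0.4769i)·(-0.0743+0.1796i)  (+0.3534+0.2397i)·(-0.0407+0.0081i)
Y_3^2(R⁻¹ n̂) = -0.233659+0.075706i

Re=-0.2337 Im=0.0757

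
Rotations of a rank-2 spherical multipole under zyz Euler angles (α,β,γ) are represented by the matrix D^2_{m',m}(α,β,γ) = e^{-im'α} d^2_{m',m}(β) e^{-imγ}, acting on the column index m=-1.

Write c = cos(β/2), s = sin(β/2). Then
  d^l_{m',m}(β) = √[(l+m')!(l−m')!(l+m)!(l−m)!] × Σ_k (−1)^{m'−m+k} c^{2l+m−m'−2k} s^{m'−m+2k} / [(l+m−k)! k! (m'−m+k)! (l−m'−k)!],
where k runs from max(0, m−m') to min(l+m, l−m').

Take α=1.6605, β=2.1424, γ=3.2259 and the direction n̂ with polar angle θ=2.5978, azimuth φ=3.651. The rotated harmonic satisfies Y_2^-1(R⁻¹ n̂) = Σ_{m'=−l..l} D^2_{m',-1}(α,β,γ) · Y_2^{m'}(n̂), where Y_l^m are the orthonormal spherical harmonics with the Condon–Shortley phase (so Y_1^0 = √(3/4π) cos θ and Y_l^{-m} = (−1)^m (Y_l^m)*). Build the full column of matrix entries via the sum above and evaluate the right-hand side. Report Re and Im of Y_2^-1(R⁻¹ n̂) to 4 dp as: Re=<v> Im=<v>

Re=-0.1921 Im=0.0884

Need the full column D^2_{m',-1} for m'=−2..2 at α=1.6605, β=2.1424, γ=3.2259.
cos(β/2)=0.479071, sin(β/2)=0.877776
d^2_{-2,-1}: single k=1 term ⇒ +0.193025;  D = +0.186352+0.050316i
d^2_{-1,-1}: k∈[0..1] ⇒ +0.052674 -0.530504 = -0.477830;  D = -0.082729+0.470614i
d^2_{0,-1}: k∈[0..1] ⇒ -0.236407 +0.793646 = +0.557239;  D = -0.555260-0.046924i
d^2_{1,-1}: k∈[0..1] ⇒ +0.530504 -0.593656 = -0.063152;  D = -0.000341-0.063151i
d^2_{2,-1}: single k=0 term ⇒ -0.648009;  D = -0.645081+0.061533i
Y_2^{m'}(θ=2.5978,φ=3.651) and Σ D·Y over m':
  (+0.1864+0.0503i)·(+0.0542-0.0880i)  (-0.0827+0.4706i)·(+0.2986-0.1668i)  (-0.5553-0.0469i)·(+0.3775+0.0000i)  (-0.0003-0.0632i)·(-0.2986-0.1668i)  (-0.6451+0.0615i)·(+0.0542+0.0880i)
Y_2^-1(R⁻¹ n̂) = -0.192110+0.088397i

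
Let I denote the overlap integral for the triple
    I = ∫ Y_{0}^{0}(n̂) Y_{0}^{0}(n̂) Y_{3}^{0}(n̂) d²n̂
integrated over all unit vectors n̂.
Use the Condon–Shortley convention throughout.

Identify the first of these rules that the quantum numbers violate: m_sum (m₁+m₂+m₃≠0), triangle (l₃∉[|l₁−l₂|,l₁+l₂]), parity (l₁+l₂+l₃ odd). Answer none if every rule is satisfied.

m₁+m₂+m₃ = 0 + 0 + 0 = 0  ✓
triangle: need |l₁−l₂| ≤ l₃ ≤ l₁+l₂ = [0,0]; l₃=3 is outside  ✗
parity: l₁+l₂+l₃ = 3 is odd

triangle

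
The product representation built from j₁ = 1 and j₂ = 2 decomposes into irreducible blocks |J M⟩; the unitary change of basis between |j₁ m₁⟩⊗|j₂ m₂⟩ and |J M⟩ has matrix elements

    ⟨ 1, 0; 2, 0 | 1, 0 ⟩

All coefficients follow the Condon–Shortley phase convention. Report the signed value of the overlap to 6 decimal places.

triangle: 2!·0!·2!/5! = 4/120
(j±m)!: 1!·1!·2!·2!·1!·1! = 4
prefactor² = (2J+1)·Δ·N² = 2/5
  k=1: −1/(1!·1!·0!·1!·0!·1!) = -1
Σ = -1  ⇒  CG² = 2/5·(-1)² = 2/5
CG = −√(2/5) = -0.632456

−√(2/5) = -0.632456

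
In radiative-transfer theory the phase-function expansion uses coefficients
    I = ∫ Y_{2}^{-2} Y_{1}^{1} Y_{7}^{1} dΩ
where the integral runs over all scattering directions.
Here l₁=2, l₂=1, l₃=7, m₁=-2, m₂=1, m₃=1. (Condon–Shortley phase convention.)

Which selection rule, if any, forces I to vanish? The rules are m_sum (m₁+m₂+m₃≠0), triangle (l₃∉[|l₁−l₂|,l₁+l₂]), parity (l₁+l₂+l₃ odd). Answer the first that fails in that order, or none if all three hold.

Σmᵢ = 0  ✓
l₃∈[|l₁−l₂|,l₁+l₂]=[1,3] required, l₃=7 fails  ✗
Σlᵢ = 10 ⇒ even

triangle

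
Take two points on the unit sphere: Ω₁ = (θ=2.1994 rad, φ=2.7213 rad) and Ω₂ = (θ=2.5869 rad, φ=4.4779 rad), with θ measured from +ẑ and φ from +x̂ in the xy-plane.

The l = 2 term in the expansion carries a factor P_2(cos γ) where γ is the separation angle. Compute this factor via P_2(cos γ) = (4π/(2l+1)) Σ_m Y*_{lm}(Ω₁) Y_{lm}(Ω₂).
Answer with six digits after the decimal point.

Addition theorem: P_2(cos γ) = (4π/5) Σ_m Y*_{lm}(Ω₁) Y_{lm}(Ω₂), m = −2…2:
  m=-2: Y*=+0.168568-0.188281i  Y=-0.095581-0.048429i  product -0.025230+0.009833i
  m=-1: Y*=+0.335458-0.149924i  Y=+0.080364-0.336414i  product -0.023478-0.124901i
  m=+0: Y*=+0.011760-0.000000i  Y=+0.368320+0.000000i  product +0.004332+0.000000i
  m=+1: Y*=-0.335458-0.149924i  Y=-0.080364-0.336414i  product -0.023478+0.124901i
  m=+2: Y*=+0.168568+0.188281i  Y=-0.095581+0.048429i  product -0.025230-0.009833i
Accumulated sum -0.093085+0.000000i; after 4π/(2l+1) scaling, -0.233947+0.000000i ⇒ P_2 = -0.233947

-0.233947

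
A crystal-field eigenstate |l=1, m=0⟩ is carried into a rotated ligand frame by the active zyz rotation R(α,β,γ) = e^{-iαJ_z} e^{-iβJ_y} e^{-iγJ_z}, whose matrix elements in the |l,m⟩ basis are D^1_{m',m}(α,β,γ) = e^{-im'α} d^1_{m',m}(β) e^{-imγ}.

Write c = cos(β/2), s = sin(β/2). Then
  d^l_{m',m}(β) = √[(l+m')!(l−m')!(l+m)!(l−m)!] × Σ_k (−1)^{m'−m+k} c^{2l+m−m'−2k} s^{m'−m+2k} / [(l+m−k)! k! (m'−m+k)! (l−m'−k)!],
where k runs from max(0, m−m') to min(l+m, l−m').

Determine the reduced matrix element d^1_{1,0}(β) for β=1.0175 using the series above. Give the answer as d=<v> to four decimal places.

d=-0.6016

d^1_{1,0}(β=1.0175) via the finite sum:
With c≡cos(β/2)=0.873354 and s≡sin(β/2)=0.487086, N=[2·1·1·1]^{1/2}=1.414214
k∈{0} keeps every argument non-negative
  k=0: (−1)^1·1.4142/(1)·0.8734^1·0.4871^1 = -0.601604
d^1_{1,0}(1.0175) = -0.601604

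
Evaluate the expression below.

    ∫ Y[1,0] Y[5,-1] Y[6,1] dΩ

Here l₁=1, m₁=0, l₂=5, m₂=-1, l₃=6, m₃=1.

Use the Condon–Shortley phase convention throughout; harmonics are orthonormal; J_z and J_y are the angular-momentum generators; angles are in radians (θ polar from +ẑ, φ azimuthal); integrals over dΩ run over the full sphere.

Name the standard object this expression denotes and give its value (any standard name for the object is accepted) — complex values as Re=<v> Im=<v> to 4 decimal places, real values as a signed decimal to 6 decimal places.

This is a Gaunt coefficient — the integral of a triple product of spherical harmonics over the sphere.
Checks pass: Σm=0; 12 even; l₃=6∈[4,6].
(2·1+1)(2·5+1)(2·6+1) = 429
Δ: 0! 2! 10! / 13! → 1/858
sum: t=0:+1/14400 = 1/14400
3j²(1 5 6; 0 0 0) = Δ·Π!·Σ² = 6/143  (sign +1)
sum: t=0:+1/17280 = 1/17280
3j²(1 5 6; 0 -1 1) = Δ·Π!·Σ² = 35/858  (sign -1)
combine: 4πI² = 429·6/143·35/858 = 105/143
take √, sign -1: I = -0.24172507

Gaunt coefficient, -0.241725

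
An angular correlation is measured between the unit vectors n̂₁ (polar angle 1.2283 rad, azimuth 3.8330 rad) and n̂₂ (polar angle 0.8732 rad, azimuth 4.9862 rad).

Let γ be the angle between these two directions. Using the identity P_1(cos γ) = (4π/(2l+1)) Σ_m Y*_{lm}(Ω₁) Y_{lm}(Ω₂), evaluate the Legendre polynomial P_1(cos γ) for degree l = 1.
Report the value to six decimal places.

0.508503

Summing Y*_{l m}(θ₁,φ₁)·Y_{l m}(θ₂,φ₂) over m ∈ [−1, 1]; prefactor 4π/(2·1+1) = 4.188790:
  term(m=-1) = +0.034947-0.078763i   from Y*(Ω₁)=-0.250693-0.207500i, Y(Ω₂)=+0.071598+0.254919i
  term(m=+0) = +0.051503+0.000000i   from Y*(Ω₁)=+0.164092-0.000000i, Y(Ω₂)=+0.313867+0.000000i
  term(m=+1) = +0.034947+0.078763i   from Y*(Ω₁)=+0.250693-0.207500i, Y(Ω₂)=-0.071598+0.254919i
Σ over m = +0.121396+0.000000i; ×(4π/3) → +0.508503+0.000000i. Real part: 0.508503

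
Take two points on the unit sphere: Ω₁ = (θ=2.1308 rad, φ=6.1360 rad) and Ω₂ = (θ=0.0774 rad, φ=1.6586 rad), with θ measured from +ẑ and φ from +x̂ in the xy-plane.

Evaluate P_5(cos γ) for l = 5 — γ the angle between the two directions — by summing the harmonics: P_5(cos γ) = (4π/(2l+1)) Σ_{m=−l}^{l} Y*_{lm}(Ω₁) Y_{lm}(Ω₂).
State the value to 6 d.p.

0.015556

Term-by-term m-sum for l=5 (normalisation 4π/11 = 1.142397):
  m=-5: (0.15019 - 0.13602j) × (-0.00000 - 0.00000j) = -0.00000 - 0.00000j  (running Σ = -0.00000 - 0.00000j)
  m=-4: (-0.33410 + 0.22309j) × (0.00005 - 0.00002j) = -0.00001 + 0.00002j  (running Σ = -0.00001 + 0.00002j)
  m=-3: (0.29284 - 0.13842j) × (0.00033 + 0.00123j) = 0.00027 + 0.00031j  (running Σ = 0.00025 + 0.00033j)
  m=-2: (0.09494 - 0.02878j) × (-0.01972 + 0.00350j) = -0.00177 + 0.00090j  (running Σ = -0.00152 + 0.00123j)
  m=-1: (-0.34314 + 0.05087j) × (-0.01701 - 0.19325j) = 0.01567 + 0.06545j  (running Σ = 0.01415 + 0.06668j)
  m=0: (-0.01643 + 0.00000j) × (0.89402 + 0.00000j) = -0.01469 + 0.00000j  (running Σ = -0.00053 + 0.06668j)
  m=1: (0.34314 + 0.05087j) × (0.01701 - 0.19325j) = 0.01567 - 0.06545j  (running Σ = 0.01513 + 0.00123j)
  m=2: (0.09494 + 0.02878j) × (-0.01972 - 0.00350j) = -0.00177 - 0.00090j  (running Σ = 0.01336 + 0.00033j)
  m=3: (-0.29284 - 0.13842j) × (-0.00033 + 0.00123j) = 0.00027 - 0.00031j  (running Σ = 0.01363 + 0.00002j)
  m=4: (-0.33410 - 0.22309j) × (0.00005 + 0.00002j) = -0.00001 - 0.00002j  (running Σ = 0.01362 - 0.00000j)
  m=5: (-0.15019 - 0.13602j) × (0.00000 - 0.00000j) = -0.00000 + 0.00000j  (running Σ = 0.01362 + 0.00000j)
Accumulated sum 0.01362 + 0.00000j; after 4π/(2l+1) scaling, 0.01556 + 0.00000j ⇒ P_5 = 0.015556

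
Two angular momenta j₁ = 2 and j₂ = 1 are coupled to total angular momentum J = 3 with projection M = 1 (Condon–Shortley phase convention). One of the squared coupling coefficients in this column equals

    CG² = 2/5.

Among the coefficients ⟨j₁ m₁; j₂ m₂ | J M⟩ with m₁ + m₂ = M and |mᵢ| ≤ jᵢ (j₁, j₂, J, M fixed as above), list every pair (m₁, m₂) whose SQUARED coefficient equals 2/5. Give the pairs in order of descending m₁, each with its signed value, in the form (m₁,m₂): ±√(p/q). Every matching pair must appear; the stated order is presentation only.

(0,1): +√(2/5)

Admissible pairs with m₁+m₂ = M = 1: (0,1), (1,0), (2,-1)
  (m₁,m₂)=(2,-1): CG² = 1/15, CG = +√(1/15)
  (m₁,m₂)=(1,0): CG² = 8/15, CG = +√(8/15)
  (m₁,m₂)=(0,1): CG² = 2/5, CG = +√(2/5)   ← matches the target
Pairs with CG² = 2/5: (0,1): +√(2/5)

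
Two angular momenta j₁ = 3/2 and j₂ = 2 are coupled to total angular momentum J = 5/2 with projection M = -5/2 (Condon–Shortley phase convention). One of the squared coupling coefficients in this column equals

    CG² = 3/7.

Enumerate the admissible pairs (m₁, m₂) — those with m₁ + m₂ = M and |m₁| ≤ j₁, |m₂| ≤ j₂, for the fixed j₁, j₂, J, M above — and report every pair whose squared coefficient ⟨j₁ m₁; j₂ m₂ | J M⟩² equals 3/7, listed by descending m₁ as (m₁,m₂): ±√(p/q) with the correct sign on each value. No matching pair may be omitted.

Admissible pairs with m₁+m₂ = M = -5/2: (-3/2,-1), (-1/2,-2)
  (m₁,m₂)=(-1/2,-2): CG² = 4/7, CG = +√(4/7)
  (m₁,m₂)=(-3/2,-1): CG² = 3/7, CG = −√(3/7)   ← matches the target
Pairs with CG² = 3/7: (-3/2,-1): −√(3/7)

(-3/2,-1): −√(3/7)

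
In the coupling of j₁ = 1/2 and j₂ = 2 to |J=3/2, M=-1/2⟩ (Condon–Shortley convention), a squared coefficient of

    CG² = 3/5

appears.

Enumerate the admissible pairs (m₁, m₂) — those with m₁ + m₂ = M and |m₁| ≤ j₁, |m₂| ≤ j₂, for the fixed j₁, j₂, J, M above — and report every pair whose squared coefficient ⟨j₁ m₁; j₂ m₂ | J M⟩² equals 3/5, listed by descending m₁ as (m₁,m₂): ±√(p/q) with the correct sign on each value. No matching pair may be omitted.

Admissible pairs with m₁+m₂ = M = -1/2: (-1/2,0), (1/2,-1)
  (m₁,m₂)=(1/2,-1): CG² = 3/5, CG = +√(3/5)   ← matches the target
  (m₁,m₂)=(-1/2,0): CG² = 2/5, CG = −√(2/5)
Pairs with CG² = 3/5: (1/2,-1): +√(3/5)

(1/2,-1): +√(3/5)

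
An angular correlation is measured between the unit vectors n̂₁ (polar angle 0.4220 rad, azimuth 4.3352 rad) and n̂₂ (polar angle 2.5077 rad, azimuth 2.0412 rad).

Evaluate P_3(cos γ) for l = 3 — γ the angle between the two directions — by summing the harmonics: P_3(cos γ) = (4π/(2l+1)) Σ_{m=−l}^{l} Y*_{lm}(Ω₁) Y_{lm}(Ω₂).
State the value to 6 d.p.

-0.452444

Expand P_3 via completeness: Σ_{m} conj(Y_{3,m}) at Ω₁ times Y_{3,m} at Ω₂ —
  m=-3: Y*=(0.025947, 0.012191)  Y=(0.085587, 0.013776)  product (0.002053, 0.001401)
  m=-2: Y*=(-0.113974, 0.107114)  Y=(0.170181, -0.233413)  product (0.005606, 0.044832)
  m=-1: Y*=(-0.154118, -0.389032)  Y=(-0.194858, -0.383221)  product (-0.119054, 0.134867)
  m=+0: Y*=(0.395316, -0.000000)  Y=(-0.073963, 0.000000)  product (-0.029239, 0.000000)
  m=+1: Y*=(0.154118, -0.389032)  Y=(0.194858, -0.383221)  product (-0.119054, -0.134867)
  m=+2: Y*=(-0.113974, -0.107114)  Y=(0.170181, 0.233413)  product (0.005606, -0.044832)
  m=+3: Y*=(-0.025947, 0.012191)  Y=(-0.085587, 0.013776)  product (0.002053, -0.001401)
Σ over m = (-0.252031, -0.000000); ×(4π/7) → (-0.452444, -0.000000). Real part: -0.452444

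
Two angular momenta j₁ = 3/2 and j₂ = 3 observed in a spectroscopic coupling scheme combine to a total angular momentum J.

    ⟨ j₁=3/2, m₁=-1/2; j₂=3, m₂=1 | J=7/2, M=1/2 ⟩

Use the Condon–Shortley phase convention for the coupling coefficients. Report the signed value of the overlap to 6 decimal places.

triangle: 1!*2!*5!/9! = 240/362880
(j±m)!: 1!*2!*4!*2!*4!*3! = 13824
prefactor² = (2J+1)*Δ*N² = 512/7
  k=0: +1/(0!*1!*2!*4!*0!*1!) = 1/48
  k=1: −1/(1!*0!*1!*3!*1!*2!) = -1/12
Σ = -1/16  ⇒  CG² = 512/7*(-1/16)² = 2/7
CG = −√(2/7) = -0.534522

−√(2/7) ≈ -0.534522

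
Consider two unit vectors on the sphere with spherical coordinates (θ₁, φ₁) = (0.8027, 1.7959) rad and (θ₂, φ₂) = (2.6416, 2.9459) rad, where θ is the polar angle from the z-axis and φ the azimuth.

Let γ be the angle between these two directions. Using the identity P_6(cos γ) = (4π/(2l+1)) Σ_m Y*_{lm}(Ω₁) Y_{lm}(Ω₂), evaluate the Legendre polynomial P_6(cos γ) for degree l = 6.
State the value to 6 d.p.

Summing Y*_{l m}(θ₁,φ₁)·Y_{l m}(θ₂,φ₂) over m ∈ [−6, 6]; prefactor 4π/(2·6+1) = 0.966644:
  [-6]  conj(Y_{6,-6})(Ω₁) = (-0.014605, -0.065258) ; Y_{6,-6}(Ω₂) = (0.002266, 0.005410) ; Δ = (0.000320, -0.000227)
  [-5]  conj(Y_{6,-5})(Ω₁) = (-0.201952, 0.096381) ; Y_{6,-5}(Ω₂) = (0.020766, 0.030858) ; Δ = (-0.007168, -0.004230)
  [-4]  conj(Y_{6,-4})(Ω₁) = (0.255637, 0.322418) ; Y_{6,-4}(Ω₂) = (0.099841, 0.099317) ; Δ = (-0.006499, 0.057580)
  [-3]  conj(Y_{6,-3})(Ω₁) = (0.243125, -0.303551) ; Y_{6,-3}(Ω₂) = (0.286958, 0.190923) ; Δ = (0.127721, -0.040688)
  [-2]  conj(Y_{6,-2})(Ω₁) = (-0.000061, -0.000029) ; Y_{6,-2}(Ω₂) = (0.464378, 0.191637) ; Δ = (-0.000022, -0.000025)
  [-1]  conj(Y_{6,-1})(Ω₁) = (0.082344, -0.359606) ; Y_{6,-1}(Ω₂) = (0.249759, 0.049510) ; Δ = (0.038370, -0.085738)
  [+0]  conj(Y_{6,0})(Ω₁) = (-0.110042, -0.000000) ; Y_{6,0}(Ω₂) = (-0.346422, 0.000000) ; Δ = (0.038121, 0.000000)
  [+1]  conj(Y_{6,1})(Ω₁) = (-0.082344, -0.359606) ; Y_{6,1}(Ω₂) = (-0.249759, 0.049510) ; Δ = (0.038370, 0.085738)
  [+2]  conj(Y_{6,2})(Ω₁) = (-0.000061, 0.000029) ; Y_{6,2}(Ω₂) = (0.464378, -0.191637) ; Δ = (-0.000022, 0.000025)
  [+3]  conj(Y_{6,3})(Ω₁) = (-0.243125, -0.303551) ; Y_{6,3}(Ω₂) = (-0.286958, 0.190923) ; Δ = (0.127721, 0.040688)
  [+4]  conj(Y_{6,4})(Ω₁) = (0.255637, -0.322418) ; Y_{6,4}(Ω₂) = (0.099841, -0.099317) ; Δ = (-0.006499, -0.057580)
  [+5]  conj(Y_{6,5})(Ω₁) = (0.201952, 0.096381) ; Y_{6,5}(Ω₂) = (-0.020766, 0.030858) ; Δ = (-0.007168, 0.004230)
  [+6]  conj(Y_{6,6})(Ω₁) = (-0.014605, 0.065258) ; Y_{6,6}(Ω₂) = (0.002266, -0.005410) ; Δ = (0.000320, 0.000227)
Total Σ_m = (0.343566, 0.000000). Multiply by 0.966644: (0.332106, 0.000000). P_6(cos γ) = 0.332106

0.332106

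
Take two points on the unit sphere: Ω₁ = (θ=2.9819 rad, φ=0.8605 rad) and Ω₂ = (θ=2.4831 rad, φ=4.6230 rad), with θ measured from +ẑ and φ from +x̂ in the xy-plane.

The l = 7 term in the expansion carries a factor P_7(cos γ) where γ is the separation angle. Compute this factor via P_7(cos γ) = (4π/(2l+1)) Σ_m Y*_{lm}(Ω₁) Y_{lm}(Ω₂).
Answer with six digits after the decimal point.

Expand P_7 via completeness: Σ_{m} conj(Y_{7,m}) at Ω₁ times Y_{7,m} at Ω₂ —
  m=-7: (+0.000001-0.000000i) × (+0.009409-0.013022i) = +0.000000-0.000000i  (running Σ = +0.000000-0.000000i)
  m=-6: (-0.000013+0.000027i) × (+0.066785+0.039701i) = -0.000002+0.000001i  (running Σ = -0.000002+0.000001i)
  m=-5: (-0.000174-0.000399i) × (-0.097049+0.202483i) = +0.000098+0.000004i  (running Σ = +0.000096+0.000005i)
  m=-4: (+0.004279+0.001326i) × (-0.391253-0.146178i) = -0.001481-0.001144i  (running Σ = -0.001385-0.001139i)
  m=-3: (-0.028087+0.017613i) × (+0.118695-0.431955i) = +0.004274+0.014223i  (running Σ = +0.002889+0.013084i)
  m=-2: (+0.025507-0.168536i) × (+0.097902+0.017692i) = +0.005479-0.016049i  (running Σ = +0.008368-0.002965i)
  m=-1: (+0.354829+0.412571i) × (+0.032232-0.359619i) = +0.159805-0.114306i  (running Σ = +0.168174-0.117271i)
  m=0: (-0.735579-0.000000i) × (+0.222418+0.000000i) = -0.163606-0.000000i  (running Σ = +0.004567-0.117271i)
  m=1: (-0.354829+0.412571i) × (-0.032232-0.359619i) = +0.159805+0.114306i  (running Σ = +0.164373-0.002965i)
  m=2: (+0.025507+0.168536i) × (+0.097902-0.017692i) = +0.005479+0.016049i  (running Σ = +0.169851+0.013084i)
  m=3: (+0.028087+0.017613i) × (-0.118695-0.431955i) = +0.004274-0.014223i  (running Σ = +0.174126-0.001139i)
  m=4: (+0.004279-0.001326i) × (-0.391253+0.146178i) = -0.001481+0.001144i  (running Σ = +0.172645+0.000005i)
  m=5: (+0.000174-0.000399i) × (+0.097049+0.202483i) = +0.000098-0.000004i  (running Σ = +0.172743+0.000001i)
  m=6: (-0.000013-0.000027i) × (+0.066785-0.039701i) = -0.000002-0.000001i  (running Σ = +0.172741-0.000000i)
  m=7: (-0.000001-0.000000i) × (-0.009409-0.013022i) = +0.000000+0.000000i  (running Σ = +0.172741+0.000000i)
Total Σ_m = +0.172741+0.000000i. Multiply by 0.837758: +0.144715+0.000000i. P_7(cos γ) = 0.144715

0.144715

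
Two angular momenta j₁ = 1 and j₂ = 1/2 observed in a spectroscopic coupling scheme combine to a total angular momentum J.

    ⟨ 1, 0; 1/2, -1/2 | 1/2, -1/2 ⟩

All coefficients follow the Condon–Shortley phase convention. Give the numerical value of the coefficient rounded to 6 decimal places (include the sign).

+√(1/3) ≈ +0.577350

j₁+j₂−J=1  J+j₁−j₂=1  J−j₁+j₂=0  j₁+j₂+J+1=3
(j₁±m₁, j₂±m₂, J±M) = (1,1,0,1,0,1)
P² = 1/3
sum k=0..0:
  [0] +1/1 = 1
S = 1
C² = P²·S² = 1/3 ; C = +0.577350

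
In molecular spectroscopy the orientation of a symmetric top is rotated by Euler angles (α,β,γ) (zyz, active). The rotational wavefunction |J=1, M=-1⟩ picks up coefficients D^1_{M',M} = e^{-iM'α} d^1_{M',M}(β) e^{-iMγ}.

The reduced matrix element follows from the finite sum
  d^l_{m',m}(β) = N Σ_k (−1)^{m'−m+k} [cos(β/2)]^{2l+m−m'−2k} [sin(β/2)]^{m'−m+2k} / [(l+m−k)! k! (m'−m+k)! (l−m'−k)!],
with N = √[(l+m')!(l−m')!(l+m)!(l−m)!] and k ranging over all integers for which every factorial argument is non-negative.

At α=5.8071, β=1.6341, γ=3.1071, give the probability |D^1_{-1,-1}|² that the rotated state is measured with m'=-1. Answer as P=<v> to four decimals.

P=0.2194

D^1_{-1,-1}(5.8071,1.6341,3.1071) = e^{-i·-1·5.8071}·d^1_{-1,-1}(1.6341)·e^{-i·-1·3.1071}. Compute d first:
c=cos(1.634100/2)=0.684375, s=sin(1.634100/2)=0.729130; N=√[1·2·1·2]=2.000000
k∈{0} keeps every argument non-negative
  k=0: (−1)^0·2.0000/(2)·0.6844^2·0.7291^0 = +0.468369
d^1_{-1,-1}(1.6341) = +0.468369
|D^1_{-1,-1}|² = |d^1_{-1,-1}(β)|² = (+0.468369)² = 0.219370 (the z-rotation phases have unit modulus)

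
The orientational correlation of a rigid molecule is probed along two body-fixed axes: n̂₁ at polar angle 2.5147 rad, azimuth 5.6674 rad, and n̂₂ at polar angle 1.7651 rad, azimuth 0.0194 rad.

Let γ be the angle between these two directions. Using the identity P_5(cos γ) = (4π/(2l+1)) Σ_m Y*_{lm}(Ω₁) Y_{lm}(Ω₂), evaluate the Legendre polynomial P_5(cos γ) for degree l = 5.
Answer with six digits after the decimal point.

Expand P_5 via completeness: Σ_{m} conj(Y_{5,m}) at Ω₁ times Y_{5,m} at Ω₂ —
  [-5]  conj(Y_{5,-5})(Ω₁) = -0.03218 - 0.00202j ; Y_{5,-5}(Ω₂) = 0.42009 - 0.04088j ; Δ = -0.01360 + 0.00047j
  [-4]  conj(Y_{5,-4})(Ω₁) = 0.10960 + 0.08835j ; Y_{5,-4}(Ω₂) = -0.26186 + 0.02036j ; Δ = -0.03050 - 0.02090j
  [-3]  conj(Y_{5,-3})(Ω₁) = -0.09349 - 0.32940j ; Y_{5,-3}(Ω₂) = -0.21677 + 0.01263j ; Δ = 0.02443 + 0.07022j
  [-2]  conj(Y_{5,-2})(Ω₁) = -0.15208 + 0.43098j ; Y_{5,-2}(Ω₂) = 0.27959 - 0.01085j ; Δ = -0.03784 + 0.12215j
  [-1]  conj(Y_{5,-1})(Ω₁) = 0.13056 - 0.09238j ; Y_{5,-1}(Ω₂) = 0.15938 - 0.00309j ; Δ = 0.02052 - 0.01513j
  [+0]  conj(Y_{5,0})(Ω₁) = 0.36091 + 0.00000j ; Y_{5,0}(Ω₂) = -0.28177 + 0.00000j ; Δ = -0.10169 + 0.00000j
  [+1]  conj(Y_{5,1})(Ω₁) = -0.13056 - 0.09238j ; Y_{5,1}(Ω₂) = -0.15938 - 0.00309j ; Δ = 0.02052 + 0.01513j
  [+2]  conj(Y_{5,2})(Ω₁) = -0.15208 - 0.43098j ; Y_{5,2}(Ω₂) = 0.27959 + 0.01085j ; Δ = -0.03784 - 0.12215j
  [+3]  conj(Y_{5,3})(Ω₁) = 0.09349 - 0.32940j ; Y_{5,3}(Ω₂) = 0.21677 + 0.01263j ; Δ = 0.02443 - 0.07022j
  [+4]  conj(Y_{5,4})(Ω₁) = 0.10960 - 0.08835j ; Y_{5,4}(Ω₂) = -0.26186 - 0.02036j ; Δ = -0.03050 + 0.02090j
  [+5]  conj(Y_{5,5})(Ω₁) = 0.03218 - 0.00202j ; Y_{5,5}(Ω₂) = -0.42009 - 0.04088j ; Δ = -0.01360 - 0.00047j
Total Σ_m = -0.17568 + 0.00000j. Multiply by 1.142397: -0.20069 + 0.00000j. P_5(cos γ) = -0.200694

-0.200694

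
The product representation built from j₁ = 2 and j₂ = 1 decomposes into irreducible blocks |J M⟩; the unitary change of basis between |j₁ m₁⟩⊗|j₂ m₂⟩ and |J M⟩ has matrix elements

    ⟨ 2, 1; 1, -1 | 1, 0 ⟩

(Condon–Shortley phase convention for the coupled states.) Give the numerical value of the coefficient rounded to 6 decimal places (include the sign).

√[3·2!2!0!/5! · 3!1!0!2!1!1!] = √(6/5)
  +(−1)^0/∏(0,2,1,0,1,0)! = 1/2  (running 1/2)
⟨..|..⟩ = √(6/5)·(1/2) = +0.547723

+√(3/10) ≈ +0.547723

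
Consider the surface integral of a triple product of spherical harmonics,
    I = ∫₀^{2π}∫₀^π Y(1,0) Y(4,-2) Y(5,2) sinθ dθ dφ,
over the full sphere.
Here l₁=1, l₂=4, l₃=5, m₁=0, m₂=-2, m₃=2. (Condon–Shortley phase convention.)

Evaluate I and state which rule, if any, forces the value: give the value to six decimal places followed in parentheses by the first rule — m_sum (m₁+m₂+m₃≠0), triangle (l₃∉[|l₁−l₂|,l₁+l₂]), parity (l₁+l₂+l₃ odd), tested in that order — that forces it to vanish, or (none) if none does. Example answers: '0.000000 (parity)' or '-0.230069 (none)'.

0.225034 (none)

Rules hold: Σm=0, L=10 even, 3≤5≤5.
N = 3·9·11 = 297
Δ = 0!·2!·8!/11! = 1/495
Racah Σ t=0..0: t=0:+1/576 = 1/576
⇒ 3j(1 4 5; 0 0 0)² = 5/99, sgn -1
Racah Σ t=0..0: t=0:+1/1440 = 1/1440
⇒ 3j(1 4 5; 0 -2 2)² = 7/165, sgn -1
4πI² = N·(3j₀)²·(3jₘ)² = 7/11
I = +1·√(0.636364/4π) = 0.22503380
No selection rule forces the value: the integral is nonzero (none).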